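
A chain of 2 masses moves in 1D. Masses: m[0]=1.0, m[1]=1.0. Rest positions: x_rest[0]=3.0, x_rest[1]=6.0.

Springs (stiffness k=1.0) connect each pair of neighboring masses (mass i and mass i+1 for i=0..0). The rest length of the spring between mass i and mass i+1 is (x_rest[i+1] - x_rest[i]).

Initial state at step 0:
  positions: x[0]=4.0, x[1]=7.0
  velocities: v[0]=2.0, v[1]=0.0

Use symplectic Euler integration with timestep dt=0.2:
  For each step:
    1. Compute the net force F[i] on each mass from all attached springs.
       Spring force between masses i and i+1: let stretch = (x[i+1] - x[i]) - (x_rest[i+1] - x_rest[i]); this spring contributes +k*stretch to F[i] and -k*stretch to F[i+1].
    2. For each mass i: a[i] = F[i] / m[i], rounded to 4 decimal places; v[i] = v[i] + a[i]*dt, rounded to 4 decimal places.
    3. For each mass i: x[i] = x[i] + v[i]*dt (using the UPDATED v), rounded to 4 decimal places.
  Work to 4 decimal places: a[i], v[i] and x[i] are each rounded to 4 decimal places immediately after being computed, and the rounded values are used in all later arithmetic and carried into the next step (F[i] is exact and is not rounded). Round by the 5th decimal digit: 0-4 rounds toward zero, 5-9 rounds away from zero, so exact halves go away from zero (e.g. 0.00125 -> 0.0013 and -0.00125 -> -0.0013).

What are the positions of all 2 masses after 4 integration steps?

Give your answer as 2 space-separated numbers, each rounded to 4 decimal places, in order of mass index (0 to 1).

Answer: 5.4476 7.1524

Derivation:
Step 0: x=[4.0000 7.0000] v=[2.0000 0.0000]
Step 1: x=[4.4000 7.0000] v=[2.0000 0.0000]
Step 2: x=[4.7840 7.0160] v=[1.9200 0.0800]
Step 3: x=[5.1373 7.0627] v=[1.7664 0.2336]
Step 4: x=[5.4476 7.1524] v=[1.5515 0.4485]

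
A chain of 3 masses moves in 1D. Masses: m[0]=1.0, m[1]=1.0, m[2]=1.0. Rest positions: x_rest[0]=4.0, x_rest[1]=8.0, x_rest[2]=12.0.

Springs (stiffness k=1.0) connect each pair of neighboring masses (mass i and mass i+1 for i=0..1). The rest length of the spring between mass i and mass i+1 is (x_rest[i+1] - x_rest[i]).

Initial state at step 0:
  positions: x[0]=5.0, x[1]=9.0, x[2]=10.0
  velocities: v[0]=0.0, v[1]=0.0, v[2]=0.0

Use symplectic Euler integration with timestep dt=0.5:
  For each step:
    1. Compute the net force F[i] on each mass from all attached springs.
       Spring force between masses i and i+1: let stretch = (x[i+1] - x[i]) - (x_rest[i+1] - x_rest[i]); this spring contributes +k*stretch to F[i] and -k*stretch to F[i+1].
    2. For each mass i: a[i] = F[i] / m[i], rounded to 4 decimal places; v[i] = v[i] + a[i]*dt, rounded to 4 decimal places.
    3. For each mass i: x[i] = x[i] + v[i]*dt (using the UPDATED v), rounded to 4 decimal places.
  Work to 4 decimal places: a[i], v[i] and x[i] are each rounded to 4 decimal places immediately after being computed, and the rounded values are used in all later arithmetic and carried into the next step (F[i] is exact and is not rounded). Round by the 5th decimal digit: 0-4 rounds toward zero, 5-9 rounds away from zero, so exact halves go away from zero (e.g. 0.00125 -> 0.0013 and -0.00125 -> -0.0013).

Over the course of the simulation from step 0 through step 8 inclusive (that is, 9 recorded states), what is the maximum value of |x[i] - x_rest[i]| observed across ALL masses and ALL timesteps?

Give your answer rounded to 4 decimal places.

Answer: 2.0300

Derivation:
Step 0: x=[5.0000 9.0000 10.0000] v=[0.0000 0.0000 0.0000]
Step 1: x=[5.0000 8.2500 10.7500] v=[0.0000 -1.5000 1.5000]
Step 2: x=[4.8125 7.3125 11.8750] v=[-0.3750 -1.8750 2.2500]
Step 3: x=[4.2500 6.8906 12.8594] v=[-1.1250 -0.8438 1.9688]
Step 4: x=[3.3477 7.3008 13.3516] v=[-1.8047 0.8203 0.9844]
Step 5: x=[2.4336 8.2354 13.3311] v=[-1.8282 1.8692 -0.0410]
Step 6: x=[1.9700 8.9935 13.0367] v=[-0.9273 1.5162 -0.5889]
Step 7: x=[2.2623 9.0066 12.7315] v=[0.5845 0.0261 -0.6105]
Step 8: x=[3.2407 8.2648 12.4950] v=[1.9567 -1.4836 -0.4730]
Max displacement = 2.0300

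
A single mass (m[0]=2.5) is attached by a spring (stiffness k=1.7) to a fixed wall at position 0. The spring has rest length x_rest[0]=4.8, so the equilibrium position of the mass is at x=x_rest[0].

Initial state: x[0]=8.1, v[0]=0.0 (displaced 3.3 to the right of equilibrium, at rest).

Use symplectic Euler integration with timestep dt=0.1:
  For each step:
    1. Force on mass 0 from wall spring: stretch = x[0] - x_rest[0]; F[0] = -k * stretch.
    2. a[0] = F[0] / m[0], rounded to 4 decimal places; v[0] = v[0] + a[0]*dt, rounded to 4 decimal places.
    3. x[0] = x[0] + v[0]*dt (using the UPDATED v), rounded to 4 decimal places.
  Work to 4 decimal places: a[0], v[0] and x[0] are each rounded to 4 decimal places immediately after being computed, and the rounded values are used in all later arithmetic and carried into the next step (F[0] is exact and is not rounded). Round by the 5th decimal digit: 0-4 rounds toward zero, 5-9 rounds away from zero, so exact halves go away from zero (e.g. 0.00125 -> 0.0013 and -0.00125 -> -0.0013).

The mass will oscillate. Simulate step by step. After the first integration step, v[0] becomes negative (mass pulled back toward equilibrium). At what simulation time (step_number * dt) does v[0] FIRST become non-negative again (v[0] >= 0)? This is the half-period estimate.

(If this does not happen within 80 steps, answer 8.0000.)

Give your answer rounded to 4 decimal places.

Step 0: x=[8.1000] v=[0.0000]
Step 1: x=[8.0776] v=[-0.2244]
Step 2: x=[8.0329] v=[-0.4473]
Step 3: x=[7.9662] v=[-0.6671]
Step 4: x=[7.8780] v=[-0.8824]
Step 5: x=[7.7688] v=[-1.0917]
Step 6: x=[7.6394] v=[-1.2936]
Step 7: x=[7.4907] v=[-1.4867]
Step 8: x=[7.3237] v=[-1.6697]
Step 9: x=[7.1396] v=[-1.8413]
Step 10: x=[6.9396] v=[-2.0004]
Step 11: x=[6.7250] v=[-2.1459]
Step 12: x=[6.4973] v=[-2.2768]
Step 13: x=[6.2581] v=[-2.3922]
Step 14: x=[6.0090] v=[-2.4914]
Step 15: x=[5.7516] v=[-2.5736]
Step 16: x=[5.4878] v=[-2.6383]
Step 17: x=[5.2193] v=[-2.6851]
Step 18: x=[4.9479] v=[-2.7136]
Step 19: x=[4.6755] v=[-2.7237]
Step 20: x=[4.4040] v=[-2.7152]
Step 21: x=[4.1352] v=[-2.6883]
Step 22: x=[3.8709] v=[-2.6431]
Step 23: x=[3.6129] v=[-2.5799]
Step 24: x=[3.3630] v=[-2.4992]
Step 25: x=[3.1229] v=[-2.4015]
Step 26: x=[2.8942] v=[-2.2875]
Step 27: x=[2.6784] v=[-2.1579]
Step 28: x=[2.4770] v=[-2.0136]
Step 29: x=[2.2914] v=[-1.8556]
Step 30: x=[2.1229] v=[-1.6850]
Step 31: x=[1.9726] v=[-1.5030]
Step 32: x=[1.8415] v=[-1.3107]
Step 33: x=[1.7306] v=[-1.1095]
Step 34: x=[1.6405] v=[-0.9008]
Step 35: x=[1.5719] v=[-0.6860]
Step 36: x=[1.5253] v=[-0.4665]
Step 37: x=[1.5009] v=[-0.2438]
Step 38: x=[1.4990] v=[-0.0195]
Step 39: x=[1.5195] v=[0.2050]
First v>=0 after going negative at step 39, time=3.9000

Answer: 3.9000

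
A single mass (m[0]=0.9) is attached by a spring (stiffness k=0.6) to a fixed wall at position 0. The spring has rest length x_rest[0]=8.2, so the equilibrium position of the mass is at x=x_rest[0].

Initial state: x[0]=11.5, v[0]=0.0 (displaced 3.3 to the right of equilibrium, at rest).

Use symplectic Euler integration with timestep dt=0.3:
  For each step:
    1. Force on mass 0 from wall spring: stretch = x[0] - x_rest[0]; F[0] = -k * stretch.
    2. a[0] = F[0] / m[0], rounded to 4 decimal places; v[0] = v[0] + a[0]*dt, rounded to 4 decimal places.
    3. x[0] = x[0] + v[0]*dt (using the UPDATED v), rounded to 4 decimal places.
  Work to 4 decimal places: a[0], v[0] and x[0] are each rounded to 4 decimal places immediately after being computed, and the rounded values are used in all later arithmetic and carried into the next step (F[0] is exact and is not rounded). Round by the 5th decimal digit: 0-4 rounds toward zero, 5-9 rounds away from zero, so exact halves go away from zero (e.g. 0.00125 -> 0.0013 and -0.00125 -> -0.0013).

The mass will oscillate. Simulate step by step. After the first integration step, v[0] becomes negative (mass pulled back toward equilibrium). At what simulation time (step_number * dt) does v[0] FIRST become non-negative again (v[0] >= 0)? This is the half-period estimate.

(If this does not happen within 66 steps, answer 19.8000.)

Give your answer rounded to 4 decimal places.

Answer: 3.9000

Derivation:
Step 0: x=[11.5000] v=[0.0000]
Step 1: x=[11.3020] v=[-0.6600]
Step 2: x=[10.9179] v=[-1.2804]
Step 3: x=[10.3707] v=[-1.8240]
Step 4: x=[9.6933] v=[-2.2581]
Step 5: x=[8.9263] v=[-2.5568]
Step 6: x=[8.1157] v=[-2.7021]
Step 7: x=[7.3101] v=[-2.6852]
Step 8: x=[6.5579] v=[-2.5072]
Step 9: x=[5.9043] v=[-2.1788]
Step 10: x=[5.3884] v=[-1.7197]
Step 11: x=[5.0412] v=[-1.1574]
Step 12: x=[4.8835] v=[-0.5256]
Step 13: x=[4.9248] v=[0.1377]
First v>=0 after going negative at step 13, time=3.9000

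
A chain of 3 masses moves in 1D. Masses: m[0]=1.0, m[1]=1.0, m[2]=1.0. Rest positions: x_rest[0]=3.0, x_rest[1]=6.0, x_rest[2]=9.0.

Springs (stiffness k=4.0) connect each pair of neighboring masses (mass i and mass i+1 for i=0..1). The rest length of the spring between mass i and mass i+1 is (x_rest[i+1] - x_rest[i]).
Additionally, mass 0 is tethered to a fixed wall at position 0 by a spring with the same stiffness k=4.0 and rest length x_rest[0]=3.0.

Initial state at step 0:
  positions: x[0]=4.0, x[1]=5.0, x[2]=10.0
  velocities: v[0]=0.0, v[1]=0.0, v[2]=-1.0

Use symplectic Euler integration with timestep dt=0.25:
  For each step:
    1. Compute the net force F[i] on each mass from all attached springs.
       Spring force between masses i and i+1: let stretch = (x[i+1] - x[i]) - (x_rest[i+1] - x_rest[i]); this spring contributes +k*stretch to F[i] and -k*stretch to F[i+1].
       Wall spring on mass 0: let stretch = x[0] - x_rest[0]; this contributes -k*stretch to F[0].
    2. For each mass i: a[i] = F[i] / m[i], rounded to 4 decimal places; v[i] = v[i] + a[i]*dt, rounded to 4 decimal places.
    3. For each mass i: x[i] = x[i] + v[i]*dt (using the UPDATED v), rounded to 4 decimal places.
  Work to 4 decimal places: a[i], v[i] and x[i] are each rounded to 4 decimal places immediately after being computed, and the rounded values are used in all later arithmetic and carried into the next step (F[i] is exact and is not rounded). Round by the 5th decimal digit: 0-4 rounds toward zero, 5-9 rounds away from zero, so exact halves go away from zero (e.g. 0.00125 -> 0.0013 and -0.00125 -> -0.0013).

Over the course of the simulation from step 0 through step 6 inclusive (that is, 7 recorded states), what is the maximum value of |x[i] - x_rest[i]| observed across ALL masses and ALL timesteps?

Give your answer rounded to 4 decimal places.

Step 0: x=[4.0000 5.0000 10.0000] v=[0.0000 0.0000 -1.0000]
Step 1: x=[3.2500 6.0000 9.2500] v=[-3.0000 4.0000 -3.0000]
Step 2: x=[2.3750 7.1250 8.4375] v=[-3.5000 4.5000 -3.2500]
Step 3: x=[2.0938 7.3906 8.0469] v=[-1.1250 1.0625 -1.5625]
Step 4: x=[2.6133 6.4961 8.2422] v=[2.0780 -3.5780 0.7812]
Step 5: x=[3.4502 5.0674 8.7510] v=[3.3475 -5.7147 2.0351]
Step 6: x=[3.8288 4.1553 9.0889] v=[1.5145 -3.6483 1.3515]
Max displacement = 1.8447

Answer: 1.8447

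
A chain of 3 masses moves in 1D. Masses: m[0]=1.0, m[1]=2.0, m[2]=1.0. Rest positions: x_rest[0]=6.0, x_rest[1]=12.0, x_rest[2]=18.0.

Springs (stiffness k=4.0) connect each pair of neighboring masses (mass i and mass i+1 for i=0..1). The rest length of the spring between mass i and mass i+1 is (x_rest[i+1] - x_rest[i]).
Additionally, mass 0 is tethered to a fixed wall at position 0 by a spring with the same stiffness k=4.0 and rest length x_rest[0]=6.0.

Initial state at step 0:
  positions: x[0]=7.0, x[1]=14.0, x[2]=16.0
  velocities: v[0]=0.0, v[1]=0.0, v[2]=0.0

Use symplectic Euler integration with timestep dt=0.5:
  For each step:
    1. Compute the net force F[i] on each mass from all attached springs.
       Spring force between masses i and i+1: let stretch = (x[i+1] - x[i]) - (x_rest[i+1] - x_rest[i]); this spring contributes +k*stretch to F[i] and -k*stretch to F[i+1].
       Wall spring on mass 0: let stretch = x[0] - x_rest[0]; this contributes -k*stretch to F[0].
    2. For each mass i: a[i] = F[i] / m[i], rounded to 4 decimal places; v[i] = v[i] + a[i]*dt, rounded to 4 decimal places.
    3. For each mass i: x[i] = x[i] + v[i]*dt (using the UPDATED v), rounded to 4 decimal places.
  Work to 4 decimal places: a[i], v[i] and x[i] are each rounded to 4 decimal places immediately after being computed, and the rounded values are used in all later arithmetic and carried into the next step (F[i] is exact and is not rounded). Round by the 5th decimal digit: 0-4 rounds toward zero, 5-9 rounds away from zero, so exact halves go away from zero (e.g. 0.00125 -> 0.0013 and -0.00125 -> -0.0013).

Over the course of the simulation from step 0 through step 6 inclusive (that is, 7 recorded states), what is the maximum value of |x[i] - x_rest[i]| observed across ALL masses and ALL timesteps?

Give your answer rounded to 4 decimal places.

Step 0: x=[7.0000 14.0000 16.0000] v=[0.0000 0.0000 0.0000]
Step 1: x=[7.0000 11.5000 20.0000] v=[0.0000 -5.0000 8.0000]
Step 2: x=[4.5000 11.0000 21.5000] v=[-5.0000 -1.0000 3.0000]
Step 3: x=[4.0000 12.5000 18.5000] v=[-1.0000 3.0000 -6.0000]
Step 4: x=[8.0000 12.7500 15.5000] v=[8.0000 0.5000 -6.0000]
Step 5: x=[8.7500 12.0000 15.7500] v=[1.5000 -1.5000 0.5000]
Step 6: x=[4.0000 11.5000 18.2500] v=[-9.5000 -1.0000 5.0000]
Max displacement = 3.5000

Answer: 3.5000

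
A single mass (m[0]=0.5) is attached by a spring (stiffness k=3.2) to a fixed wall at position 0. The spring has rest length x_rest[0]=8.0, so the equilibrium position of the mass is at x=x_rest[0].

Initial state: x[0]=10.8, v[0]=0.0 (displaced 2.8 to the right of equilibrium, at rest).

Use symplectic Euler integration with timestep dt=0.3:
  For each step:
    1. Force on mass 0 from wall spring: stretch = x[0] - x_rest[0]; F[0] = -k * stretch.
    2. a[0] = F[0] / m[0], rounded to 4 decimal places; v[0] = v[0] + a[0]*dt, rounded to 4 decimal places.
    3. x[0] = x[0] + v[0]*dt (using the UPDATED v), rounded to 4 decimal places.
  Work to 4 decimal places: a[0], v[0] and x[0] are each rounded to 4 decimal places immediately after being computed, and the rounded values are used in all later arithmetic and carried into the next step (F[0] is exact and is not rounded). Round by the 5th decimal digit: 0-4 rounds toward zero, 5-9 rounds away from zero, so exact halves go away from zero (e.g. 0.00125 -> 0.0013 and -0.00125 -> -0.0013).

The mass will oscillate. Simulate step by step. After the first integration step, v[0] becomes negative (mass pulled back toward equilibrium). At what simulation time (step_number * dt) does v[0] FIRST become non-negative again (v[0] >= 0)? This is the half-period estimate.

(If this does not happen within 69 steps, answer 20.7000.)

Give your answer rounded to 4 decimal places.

Step 0: x=[10.8000] v=[0.0000]
Step 1: x=[9.1872] v=[-5.3760]
Step 2: x=[6.8906] v=[-7.6554]
Step 3: x=[5.2330] v=[-5.5253]
Step 4: x=[5.1692] v=[-0.2127]
Step 5: x=[6.7359] v=[5.2224]
First v>=0 after going negative at step 5, time=1.5000

Answer: 1.5000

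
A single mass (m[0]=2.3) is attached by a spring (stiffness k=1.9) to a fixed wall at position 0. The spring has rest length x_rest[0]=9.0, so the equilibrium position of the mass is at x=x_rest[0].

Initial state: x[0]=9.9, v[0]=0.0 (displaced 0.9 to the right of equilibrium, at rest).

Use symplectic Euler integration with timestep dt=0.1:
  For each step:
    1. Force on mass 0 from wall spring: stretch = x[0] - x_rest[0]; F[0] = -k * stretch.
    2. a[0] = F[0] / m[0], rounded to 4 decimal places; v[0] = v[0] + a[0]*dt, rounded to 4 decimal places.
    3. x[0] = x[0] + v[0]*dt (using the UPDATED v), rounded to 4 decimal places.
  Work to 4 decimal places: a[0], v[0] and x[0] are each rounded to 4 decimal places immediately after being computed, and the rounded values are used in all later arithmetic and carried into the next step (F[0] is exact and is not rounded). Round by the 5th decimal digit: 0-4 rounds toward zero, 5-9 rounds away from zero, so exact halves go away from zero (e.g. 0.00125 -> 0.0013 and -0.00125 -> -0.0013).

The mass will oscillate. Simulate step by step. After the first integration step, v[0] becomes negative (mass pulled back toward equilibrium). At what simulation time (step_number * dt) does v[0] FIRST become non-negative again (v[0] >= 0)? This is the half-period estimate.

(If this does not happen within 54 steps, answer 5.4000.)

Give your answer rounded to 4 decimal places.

Answer: 3.5000

Derivation:
Step 0: x=[9.9000] v=[0.0000]
Step 1: x=[9.8926] v=[-0.0744]
Step 2: x=[9.8778] v=[-0.1481]
Step 3: x=[9.8557] v=[-0.2206]
Step 4: x=[9.8266] v=[-0.2913]
Step 5: x=[9.7906] v=[-0.3596]
Step 6: x=[9.7481] v=[-0.4249]
Step 7: x=[9.6994] v=[-0.4867]
Step 8: x=[9.6450] v=[-0.5445]
Step 9: x=[9.5852] v=[-0.5978]
Step 10: x=[9.5206] v=[-0.6461]
Step 11: x=[9.4517] v=[-0.6891]
Step 12: x=[9.3791] v=[-0.7264]
Step 13: x=[9.3033] v=[-0.7577]
Step 14: x=[9.2250] v=[-0.7828]
Step 15: x=[9.1449] v=[-0.8014]
Step 16: x=[9.0636] v=[-0.8134]
Step 17: x=[8.9817] v=[-0.8187]
Step 18: x=[8.9000] v=[-0.8172]
Step 19: x=[8.8191] v=[-0.8089]
Step 20: x=[8.7397] v=[-0.7940]
Step 21: x=[8.6625] v=[-0.7725]
Step 22: x=[8.5880] v=[-0.7446]
Step 23: x=[8.5169] v=[-0.7106]
Step 24: x=[8.4498] v=[-0.6707]
Step 25: x=[8.3873] v=[-0.6253]
Step 26: x=[8.3298] v=[-0.5747]
Step 27: x=[8.2779] v=[-0.5193]
Step 28: x=[8.2319] v=[-0.4597]
Step 29: x=[8.1923] v=[-0.3963]
Step 30: x=[8.1593] v=[-0.3296]
Step 31: x=[8.1333] v=[-0.2602]
Step 32: x=[8.1144] v=[-0.1886]
Step 33: x=[8.1029] v=[-0.1154]
Step 34: x=[8.0988] v=[-0.0413]
Step 35: x=[8.1021] v=[0.0332]
First v>=0 after going negative at step 35, time=3.5000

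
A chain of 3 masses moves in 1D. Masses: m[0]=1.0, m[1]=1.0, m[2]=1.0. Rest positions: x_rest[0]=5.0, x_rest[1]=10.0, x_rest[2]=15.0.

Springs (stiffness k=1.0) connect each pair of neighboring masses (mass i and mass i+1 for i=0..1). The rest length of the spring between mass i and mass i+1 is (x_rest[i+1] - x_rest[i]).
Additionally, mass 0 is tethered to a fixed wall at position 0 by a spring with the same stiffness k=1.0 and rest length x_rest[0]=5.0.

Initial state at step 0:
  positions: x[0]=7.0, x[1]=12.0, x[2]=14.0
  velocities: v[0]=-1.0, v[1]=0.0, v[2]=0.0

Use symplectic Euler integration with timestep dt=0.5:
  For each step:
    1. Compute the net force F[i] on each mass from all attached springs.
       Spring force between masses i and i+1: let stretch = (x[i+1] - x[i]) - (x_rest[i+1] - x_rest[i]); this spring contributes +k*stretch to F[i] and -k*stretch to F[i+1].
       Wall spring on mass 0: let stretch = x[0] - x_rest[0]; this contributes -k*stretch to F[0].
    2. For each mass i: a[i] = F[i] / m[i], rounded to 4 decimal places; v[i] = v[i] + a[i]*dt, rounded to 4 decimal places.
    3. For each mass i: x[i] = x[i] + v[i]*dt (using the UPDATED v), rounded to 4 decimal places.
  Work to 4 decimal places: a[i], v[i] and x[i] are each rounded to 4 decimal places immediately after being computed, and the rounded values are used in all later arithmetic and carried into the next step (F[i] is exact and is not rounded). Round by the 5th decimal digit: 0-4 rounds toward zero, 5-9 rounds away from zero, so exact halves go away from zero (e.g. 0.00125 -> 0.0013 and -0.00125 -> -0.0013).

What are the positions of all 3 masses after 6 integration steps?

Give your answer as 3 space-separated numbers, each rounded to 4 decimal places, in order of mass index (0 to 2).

Answer: 3.6476 9.5865 15.1366

Derivation:
Step 0: x=[7.0000 12.0000 14.0000] v=[-1.0000 0.0000 0.0000]
Step 1: x=[6.0000 11.2500 14.7500] v=[-2.0000 -1.5000 1.5000]
Step 2: x=[4.8125 10.0625 15.8750] v=[-2.3750 -2.3750 2.2500]
Step 3: x=[3.7344 9.0156 16.7969] v=[-2.1563 -2.0938 1.8438]
Step 4: x=[3.0430 8.5937 17.0235] v=[-1.3829 -0.8438 0.4532]
Step 5: x=[2.9785 8.8916 16.3927] v=[-0.1291 0.5958 -1.2617]
Step 6: x=[3.6476 9.5865 15.1366] v=[1.3382 1.3898 -2.5123]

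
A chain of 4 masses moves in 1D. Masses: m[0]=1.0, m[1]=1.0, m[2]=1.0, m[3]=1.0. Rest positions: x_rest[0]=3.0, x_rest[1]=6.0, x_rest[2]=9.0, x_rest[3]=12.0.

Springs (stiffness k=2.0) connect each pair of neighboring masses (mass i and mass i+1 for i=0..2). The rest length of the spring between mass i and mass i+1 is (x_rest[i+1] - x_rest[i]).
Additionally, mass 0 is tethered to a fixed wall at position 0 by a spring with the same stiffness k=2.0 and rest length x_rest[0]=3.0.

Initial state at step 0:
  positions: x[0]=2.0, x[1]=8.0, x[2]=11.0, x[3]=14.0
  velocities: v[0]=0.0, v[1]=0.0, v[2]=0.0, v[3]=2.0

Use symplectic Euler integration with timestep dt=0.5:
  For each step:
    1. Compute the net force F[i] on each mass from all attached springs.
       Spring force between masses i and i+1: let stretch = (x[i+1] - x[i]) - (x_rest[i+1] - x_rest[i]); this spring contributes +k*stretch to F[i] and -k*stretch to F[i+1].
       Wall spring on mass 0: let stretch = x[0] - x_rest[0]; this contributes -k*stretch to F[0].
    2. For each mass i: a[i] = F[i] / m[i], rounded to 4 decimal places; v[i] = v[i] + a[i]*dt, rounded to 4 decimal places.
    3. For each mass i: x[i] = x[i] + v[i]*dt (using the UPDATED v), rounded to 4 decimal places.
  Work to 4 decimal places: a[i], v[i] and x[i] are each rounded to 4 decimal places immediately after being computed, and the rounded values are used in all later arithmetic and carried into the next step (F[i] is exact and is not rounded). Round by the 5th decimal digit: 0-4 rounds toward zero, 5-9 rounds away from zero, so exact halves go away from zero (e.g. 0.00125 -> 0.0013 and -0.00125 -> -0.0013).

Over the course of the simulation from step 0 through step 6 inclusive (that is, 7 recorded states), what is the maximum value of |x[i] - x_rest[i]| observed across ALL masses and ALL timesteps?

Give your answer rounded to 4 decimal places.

Answer: 3.5000

Derivation:
Step 0: x=[2.0000 8.0000 11.0000 14.0000] v=[0.0000 0.0000 0.0000 2.0000]
Step 1: x=[4.0000 6.5000 11.0000 15.0000] v=[4.0000 -3.0000 0.0000 2.0000]
Step 2: x=[5.2500 6.0000 10.7500 15.5000] v=[2.5000 -1.0000 -0.5000 1.0000]
Step 3: x=[4.2500 7.5000 10.5000 15.1250] v=[-2.0000 3.0000 -0.5000 -0.7500]
Step 4: x=[2.7500 8.8750 11.0625 13.9375] v=[-3.0000 2.7500 1.1250 -2.3750]
Step 5: x=[2.9375 8.2813 11.9688 12.8125] v=[0.3750 -1.1875 1.8125 -2.2500]
Step 6: x=[4.3282 6.8594 11.4532 12.7657] v=[2.7813 -2.8438 -1.0313 -0.0937]
Max displacement = 3.5000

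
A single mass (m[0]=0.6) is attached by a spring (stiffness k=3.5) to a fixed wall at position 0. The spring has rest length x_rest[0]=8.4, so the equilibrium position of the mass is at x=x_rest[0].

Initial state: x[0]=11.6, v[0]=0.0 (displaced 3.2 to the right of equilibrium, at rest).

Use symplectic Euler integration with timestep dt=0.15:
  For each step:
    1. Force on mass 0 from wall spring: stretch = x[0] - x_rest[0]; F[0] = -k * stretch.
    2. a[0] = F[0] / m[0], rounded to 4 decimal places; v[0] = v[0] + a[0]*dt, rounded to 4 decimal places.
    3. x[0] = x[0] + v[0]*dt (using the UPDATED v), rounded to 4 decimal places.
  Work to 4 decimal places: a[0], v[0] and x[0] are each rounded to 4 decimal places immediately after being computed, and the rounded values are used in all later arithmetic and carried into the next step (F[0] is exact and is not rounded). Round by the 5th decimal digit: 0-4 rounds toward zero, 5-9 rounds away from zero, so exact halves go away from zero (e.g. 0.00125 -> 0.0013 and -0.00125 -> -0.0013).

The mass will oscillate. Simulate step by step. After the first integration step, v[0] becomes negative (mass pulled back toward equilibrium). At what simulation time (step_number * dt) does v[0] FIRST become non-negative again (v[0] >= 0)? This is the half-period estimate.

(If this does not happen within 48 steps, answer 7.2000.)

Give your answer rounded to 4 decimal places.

Step 0: x=[11.6000] v=[0.0000]
Step 1: x=[11.1800] v=[-2.8000]
Step 2: x=[10.3951] v=[-5.2325]
Step 3: x=[9.3484] v=[-6.9782]
Step 4: x=[8.1772] v=[-7.8080]
Step 5: x=[7.0353] v=[-7.6130]
Step 6: x=[6.0725] v=[-6.4189]
Step 7: x=[5.4152] v=[-4.3823]
Step 8: x=[5.1496] v=[-1.7706]
Step 9: x=[5.3106] v=[1.0735]
First v>=0 after going negative at step 9, time=1.3500

Answer: 1.3500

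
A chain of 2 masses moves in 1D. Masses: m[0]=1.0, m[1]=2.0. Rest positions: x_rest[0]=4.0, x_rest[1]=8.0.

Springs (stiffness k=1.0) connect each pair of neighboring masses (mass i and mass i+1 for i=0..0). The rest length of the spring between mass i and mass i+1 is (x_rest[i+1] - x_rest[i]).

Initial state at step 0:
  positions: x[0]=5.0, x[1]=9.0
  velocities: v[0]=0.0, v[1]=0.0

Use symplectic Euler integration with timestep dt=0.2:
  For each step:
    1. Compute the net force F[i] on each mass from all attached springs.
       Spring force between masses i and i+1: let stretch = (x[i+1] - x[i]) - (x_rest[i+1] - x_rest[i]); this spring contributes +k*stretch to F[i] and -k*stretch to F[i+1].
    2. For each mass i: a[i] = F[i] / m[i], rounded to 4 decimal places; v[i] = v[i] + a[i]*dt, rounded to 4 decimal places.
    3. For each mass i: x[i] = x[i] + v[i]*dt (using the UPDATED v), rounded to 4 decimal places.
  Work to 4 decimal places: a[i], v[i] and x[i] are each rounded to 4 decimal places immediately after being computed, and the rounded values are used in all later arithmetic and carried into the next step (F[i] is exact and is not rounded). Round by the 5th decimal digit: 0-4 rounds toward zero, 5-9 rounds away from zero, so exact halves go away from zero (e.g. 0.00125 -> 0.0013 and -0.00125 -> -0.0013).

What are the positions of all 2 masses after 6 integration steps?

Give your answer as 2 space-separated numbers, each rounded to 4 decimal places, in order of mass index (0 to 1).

Step 0: x=[5.0000 9.0000] v=[0.0000 0.0000]
Step 1: x=[5.0000 9.0000] v=[0.0000 0.0000]
Step 2: x=[5.0000 9.0000] v=[0.0000 0.0000]
Step 3: x=[5.0000 9.0000] v=[0.0000 0.0000]
Step 4: x=[5.0000 9.0000] v=[0.0000 0.0000]
Step 5: x=[5.0000 9.0000] v=[0.0000 0.0000]
Step 6: x=[5.0000 9.0000] v=[0.0000 0.0000]

Answer: 5.0000 9.0000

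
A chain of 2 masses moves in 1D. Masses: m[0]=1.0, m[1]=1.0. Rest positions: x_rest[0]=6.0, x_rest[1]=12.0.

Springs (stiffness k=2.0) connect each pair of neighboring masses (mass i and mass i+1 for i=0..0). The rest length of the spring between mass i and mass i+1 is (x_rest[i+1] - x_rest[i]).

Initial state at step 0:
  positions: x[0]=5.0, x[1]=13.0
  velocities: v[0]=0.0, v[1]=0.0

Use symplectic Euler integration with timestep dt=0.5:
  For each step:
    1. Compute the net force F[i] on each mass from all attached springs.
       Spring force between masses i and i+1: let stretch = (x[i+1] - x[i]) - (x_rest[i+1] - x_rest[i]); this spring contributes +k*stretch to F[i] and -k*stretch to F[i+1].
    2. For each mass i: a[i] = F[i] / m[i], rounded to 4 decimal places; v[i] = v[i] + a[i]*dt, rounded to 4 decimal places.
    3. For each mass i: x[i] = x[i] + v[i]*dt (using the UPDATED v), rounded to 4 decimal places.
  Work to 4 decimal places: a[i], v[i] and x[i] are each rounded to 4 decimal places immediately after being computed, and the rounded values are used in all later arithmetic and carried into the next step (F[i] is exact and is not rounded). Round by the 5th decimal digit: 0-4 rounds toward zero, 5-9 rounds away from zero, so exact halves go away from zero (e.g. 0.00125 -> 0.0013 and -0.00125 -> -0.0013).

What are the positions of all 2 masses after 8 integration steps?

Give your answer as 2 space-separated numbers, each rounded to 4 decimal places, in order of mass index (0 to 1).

Step 0: x=[5.0000 13.0000] v=[0.0000 0.0000]
Step 1: x=[6.0000 12.0000] v=[2.0000 -2.0000]
Step 2: x=[7.0000 11.0000] v=[2.0000 -2.0000]
Step 3: x=[7.0000 11.0000] v=[0.0000 0.0000]
Step 4: x=[6.0000 12.0000] v=[-2.0000 2.0000]
Step 5: x=[5.0000 13.0000] v=[-2.0000 2.0000]
Step 6: x=[5.0000 13.0000] v=[0.0000 0.0000]
Step 7: x=[6.0000 12.0000] v=[2.0000 -2.0000]
Step 8: x=[7.0000 11.0000] v=[2.0000 -2.0000]

Answer: 7.0000 11.0000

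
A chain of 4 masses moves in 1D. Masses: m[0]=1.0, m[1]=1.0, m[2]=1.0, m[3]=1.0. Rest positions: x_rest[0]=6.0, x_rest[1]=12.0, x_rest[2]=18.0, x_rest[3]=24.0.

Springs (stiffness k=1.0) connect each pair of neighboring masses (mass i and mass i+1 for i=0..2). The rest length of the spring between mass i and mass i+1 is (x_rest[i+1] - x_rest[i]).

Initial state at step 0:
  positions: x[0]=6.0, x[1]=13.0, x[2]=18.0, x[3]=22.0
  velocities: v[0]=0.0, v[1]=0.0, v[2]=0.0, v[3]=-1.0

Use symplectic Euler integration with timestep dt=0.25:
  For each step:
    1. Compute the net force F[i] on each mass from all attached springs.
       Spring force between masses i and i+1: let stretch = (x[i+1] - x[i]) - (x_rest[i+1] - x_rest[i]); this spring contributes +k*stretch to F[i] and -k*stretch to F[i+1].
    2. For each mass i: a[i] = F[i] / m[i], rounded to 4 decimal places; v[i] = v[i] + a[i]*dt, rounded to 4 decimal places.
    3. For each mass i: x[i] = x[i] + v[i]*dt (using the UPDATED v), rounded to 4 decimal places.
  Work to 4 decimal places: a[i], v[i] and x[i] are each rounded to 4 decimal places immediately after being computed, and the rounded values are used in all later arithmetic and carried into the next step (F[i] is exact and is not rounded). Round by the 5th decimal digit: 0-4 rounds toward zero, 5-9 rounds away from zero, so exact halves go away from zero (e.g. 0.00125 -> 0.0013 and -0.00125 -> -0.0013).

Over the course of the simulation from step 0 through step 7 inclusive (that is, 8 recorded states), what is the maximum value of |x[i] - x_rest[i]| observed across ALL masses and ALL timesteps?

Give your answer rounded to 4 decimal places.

Step 0: x=[6.0000 13.0000 18.0000 22.0000] v=[0.0000 0.0000 0.0000 -1.0000]
Step 1: x=[6.0625 12.8750 17.9375 21.8750] v=[0.2500 -0.5000 -0.2500 -0.5000]
Step 2: x=[6.1758 12.6406 17.8047 21.8789] v=[0.4531 -0.9375 -0.5313 0.0156]
Step 3: x=[6.3181 12.3249 17.6038 22.0032] v=[0.5693 -1.2627 -0.8038 0.4971]
Step 4: x=[6.4609 11.9637 17.3479 22.2275] v=[0.5710 -1.4447 -1.0237 0.8973]
Step 5: x=[6.5726 11.5951 17.0604 22.5219] v=[0.4467 -1.4744 -1.1499 1.1774]
Step 6: x=[6.6232 11.2542 16.7727 22.8499] v=[0.2023 -1.3637 -1.1509 1.3120]
Step 7: x=[6.5882 10.9688 16.5199 23.1731] v=[-0.1400 -1.1418 -1.0112 1.2927]
Max displacement = 2.1250

Answer: 2.1250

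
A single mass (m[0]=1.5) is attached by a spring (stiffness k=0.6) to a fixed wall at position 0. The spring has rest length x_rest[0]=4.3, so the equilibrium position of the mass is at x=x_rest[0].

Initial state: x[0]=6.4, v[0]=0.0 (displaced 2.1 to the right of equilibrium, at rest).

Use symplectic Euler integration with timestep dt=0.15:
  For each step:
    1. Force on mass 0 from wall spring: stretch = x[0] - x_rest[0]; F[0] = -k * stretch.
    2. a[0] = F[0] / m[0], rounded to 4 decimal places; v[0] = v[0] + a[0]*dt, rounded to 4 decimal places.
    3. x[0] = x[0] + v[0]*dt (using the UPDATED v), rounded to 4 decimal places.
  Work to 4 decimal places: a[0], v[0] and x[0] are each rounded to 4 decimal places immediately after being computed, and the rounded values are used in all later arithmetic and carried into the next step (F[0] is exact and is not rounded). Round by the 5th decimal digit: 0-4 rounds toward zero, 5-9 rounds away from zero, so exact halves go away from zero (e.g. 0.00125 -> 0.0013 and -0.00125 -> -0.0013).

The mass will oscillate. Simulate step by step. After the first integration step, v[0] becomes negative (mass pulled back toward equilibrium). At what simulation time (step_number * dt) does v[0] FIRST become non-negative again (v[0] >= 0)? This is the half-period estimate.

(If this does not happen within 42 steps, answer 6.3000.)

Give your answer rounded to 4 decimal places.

Step 0: x=[6.4000] v=[0.0000]
Step 1: x=[6.3811] v=[-0.1260]
Step 2: x=[6.3435] v=[-0.2509]
Step 3: x=[6.2875] v=[-0.3735]
Step 4: x=[6.2136] v=[-0.4928]
Step 5: x=[6.1225] v=[-0.6076]
Step 6: x=[6.0150] v=[-0.7170]
Step 7: x=[5.8920] v=[-0.8199]
Step 8: x=[5.7547] v=[-0.9154]
Step 9: x=[5.6043] v=[-1.0027]
Step 10: x=[5.4422] v=[-1.0810]
Step 11: x=[5.2698] v=[-1.1495]
Step 12: x=[5.0886] v=[-1.2077]
Step 13: x=[4.9004] v=[-1.2550]
Step 14: x=[4.7068] v=[-1.2910]
Step 15: x=[4.5095] v=[-1.3154]
Step 16: x=[4.3103] v=[-1.3280]
Step 17: x=[4.1110] v=[-1.3286]
Step 18: x=[3.9134] v=[-1.3173]
Step 19: x=[3.7193] v=[-1.2941]
Step 20: x=[3.5304] v=[-1.2593]
Step 21: x=[3.3484] v=[-1.2131]
Step 22: x=[3.1750] v=[-1.1560]
Step 23: x=[3.0117] v=[-1.0885]
Step 24: x=[2.8600] v=[-1.0112]
Step 25: x=[2.7213] v=[-0.9248]
Step 26: x=[2.5968] v=[-0.8301]
Step 27: x=[2.4876] v=[-0.7279]
Step 28: x=[2.3947] v=[-0.6192]
Step 29: x=[2.3190] v=[-0.5049]
Step 30: x=[2.2611] v=[-0.3860]
Step 31: x=[2.2215] v=[-0.2637]
Step 32: x=[2.2007] v=[-0.1390]
Step 33: x=[2.1988] v=[-0.0130]
Step 34: x=[2.2158] v=[0.1131]
First v>=0 after going negative at step 34, time=5.1000

Answer: 5.1000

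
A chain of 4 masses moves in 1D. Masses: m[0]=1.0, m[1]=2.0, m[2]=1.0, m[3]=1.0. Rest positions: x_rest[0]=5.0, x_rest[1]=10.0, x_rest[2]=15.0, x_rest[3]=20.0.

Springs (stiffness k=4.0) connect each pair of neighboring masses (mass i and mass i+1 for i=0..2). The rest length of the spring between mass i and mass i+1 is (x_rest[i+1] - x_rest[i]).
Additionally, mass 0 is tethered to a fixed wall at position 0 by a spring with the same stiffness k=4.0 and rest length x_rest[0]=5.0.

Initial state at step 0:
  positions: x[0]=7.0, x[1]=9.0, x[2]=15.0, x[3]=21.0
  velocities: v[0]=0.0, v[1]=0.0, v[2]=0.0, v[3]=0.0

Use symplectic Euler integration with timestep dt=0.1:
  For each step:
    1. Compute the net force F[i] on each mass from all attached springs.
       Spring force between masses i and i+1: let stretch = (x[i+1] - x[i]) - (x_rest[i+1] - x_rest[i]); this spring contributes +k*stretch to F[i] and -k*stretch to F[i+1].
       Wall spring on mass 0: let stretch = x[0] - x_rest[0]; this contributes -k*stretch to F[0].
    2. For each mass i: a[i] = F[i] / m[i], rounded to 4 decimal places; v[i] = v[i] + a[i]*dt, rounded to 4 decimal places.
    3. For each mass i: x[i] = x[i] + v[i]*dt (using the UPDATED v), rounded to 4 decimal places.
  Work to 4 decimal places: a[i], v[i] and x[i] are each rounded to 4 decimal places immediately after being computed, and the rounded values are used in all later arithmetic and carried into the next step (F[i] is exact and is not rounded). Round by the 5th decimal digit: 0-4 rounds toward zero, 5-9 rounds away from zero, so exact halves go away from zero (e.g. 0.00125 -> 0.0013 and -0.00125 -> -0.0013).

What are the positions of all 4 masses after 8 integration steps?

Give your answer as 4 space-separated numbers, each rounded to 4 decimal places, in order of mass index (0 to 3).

Answer: 3.0709 10.6598 15.1991 19.8898

Derivation:
Step 0: x=[7.0000 9.0000 15.0000 21.0000] v=[0.0000 0.0000 0.0000 0.0000]
Step 1: x=[6.8000 9.0800 15.0000 20.9600] v=[-2.0000 0.8000 0.0000 -0.4000]
Step 2: x=[6.4192 9.2328 15.0016 20.8816] v=[-3.8080 1.5280 0.0160 -0.7840]
Step 3: x=[5.8942 9.4447 15.0077 20.7680] v=[-5.2502 2.1190 0.0605 -1.1360]
Step 4: x=[5.2754 9.6969 15.0216 20.6240] v=[-6.1877 2.5215 0.1394 -1.4401]
Step 5: x=[4.6225 9.9671 15.0467 20.4559] v=[-6.5293 2.7021 0.2505 -1.6811]
Step 6: x=[3.9985 10.2320 15.0849 20.2714] v=[-6.2405 2.6491 0.3823 -1.8448]
Step 7: x=[3.4639 10.4693 15.1365 20.0795] v=[-5.3465 2.3730 0.5157 -1.9194]
Step 8: x=[3.0709 10.6598 15.1991 19.8898] v=[-3.9299 1.9054 0.6260 -1.8966]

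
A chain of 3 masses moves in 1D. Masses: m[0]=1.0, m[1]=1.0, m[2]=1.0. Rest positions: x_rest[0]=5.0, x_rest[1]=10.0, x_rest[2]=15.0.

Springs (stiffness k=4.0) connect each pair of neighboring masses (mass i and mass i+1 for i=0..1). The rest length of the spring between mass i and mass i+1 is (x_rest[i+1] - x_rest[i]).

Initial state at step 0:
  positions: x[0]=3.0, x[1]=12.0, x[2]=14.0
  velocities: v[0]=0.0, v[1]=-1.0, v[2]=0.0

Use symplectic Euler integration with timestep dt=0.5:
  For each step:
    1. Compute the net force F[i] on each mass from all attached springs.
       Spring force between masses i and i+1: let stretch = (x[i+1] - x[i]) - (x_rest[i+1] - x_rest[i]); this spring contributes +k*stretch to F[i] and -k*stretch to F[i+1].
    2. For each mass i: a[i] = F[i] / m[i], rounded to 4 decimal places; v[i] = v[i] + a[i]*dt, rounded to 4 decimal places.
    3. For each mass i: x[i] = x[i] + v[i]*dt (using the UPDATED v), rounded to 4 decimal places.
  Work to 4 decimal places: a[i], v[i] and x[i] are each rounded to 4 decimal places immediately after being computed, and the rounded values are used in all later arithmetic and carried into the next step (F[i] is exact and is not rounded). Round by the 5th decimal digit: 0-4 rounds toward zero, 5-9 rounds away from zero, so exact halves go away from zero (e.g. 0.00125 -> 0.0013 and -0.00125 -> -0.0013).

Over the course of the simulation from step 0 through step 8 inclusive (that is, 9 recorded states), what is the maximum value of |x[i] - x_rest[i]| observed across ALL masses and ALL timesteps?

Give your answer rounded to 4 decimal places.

Step 0: x=[3.0000 12.0000 14.0000] v=[0.0000 -1.0000 0.0000]
Step 1: x=[7.0000 4.5000 17.0000] v=[8.0000 -15.0000 6.0000]
Step 2: x=[3.5000 12.0000 12.5000] v=[-7.0000 15.0000 -9.0000]
Step 3: x=[3.5000 11.5000 12.5000] v=[0.0000 -1.0000 0.0000]
Step 4: x=[6.5000 4.0000 16.5000] v=[6.0000 -15.0000 8.0000]
Step 5: x=[2.0000 11.5000 13.0000] v=[-9.0000 15.0000 -7.0000]
Step 6: x=[2.0000 11.0000 13.0000] v=[0.0000 -1.0000 0.0000]
Step 7: x=[6.0000 3.5000 16.0000] v=[8.0000 -15.0000 6.0000]
Step 8: x=[2.5000 11.0000 11.5000] v=[-7.0000 15.0000 -9.0000]
Max displacement = 6.5000

Answer: 6.5000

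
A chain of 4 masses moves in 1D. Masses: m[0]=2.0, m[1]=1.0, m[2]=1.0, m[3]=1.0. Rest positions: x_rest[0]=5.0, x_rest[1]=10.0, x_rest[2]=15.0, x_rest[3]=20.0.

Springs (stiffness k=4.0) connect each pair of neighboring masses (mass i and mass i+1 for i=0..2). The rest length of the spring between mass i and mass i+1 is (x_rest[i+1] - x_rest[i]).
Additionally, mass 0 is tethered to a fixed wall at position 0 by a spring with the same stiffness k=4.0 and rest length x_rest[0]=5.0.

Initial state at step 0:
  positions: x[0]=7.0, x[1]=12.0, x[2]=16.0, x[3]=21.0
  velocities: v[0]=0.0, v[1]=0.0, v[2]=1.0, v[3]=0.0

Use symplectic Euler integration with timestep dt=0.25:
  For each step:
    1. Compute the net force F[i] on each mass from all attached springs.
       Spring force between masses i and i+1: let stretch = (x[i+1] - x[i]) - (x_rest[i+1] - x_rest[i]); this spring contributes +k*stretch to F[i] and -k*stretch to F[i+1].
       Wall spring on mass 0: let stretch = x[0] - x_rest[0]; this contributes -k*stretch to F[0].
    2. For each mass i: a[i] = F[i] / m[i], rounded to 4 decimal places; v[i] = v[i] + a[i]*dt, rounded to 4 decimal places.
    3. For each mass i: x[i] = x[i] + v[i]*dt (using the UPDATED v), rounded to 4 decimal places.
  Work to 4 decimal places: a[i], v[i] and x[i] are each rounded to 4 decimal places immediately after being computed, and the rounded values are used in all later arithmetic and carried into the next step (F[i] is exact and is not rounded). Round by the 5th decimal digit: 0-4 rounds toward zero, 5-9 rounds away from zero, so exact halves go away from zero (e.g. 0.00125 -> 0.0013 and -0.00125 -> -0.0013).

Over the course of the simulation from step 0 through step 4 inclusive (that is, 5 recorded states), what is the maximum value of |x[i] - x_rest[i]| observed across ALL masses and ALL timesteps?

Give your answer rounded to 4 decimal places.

Answer: 2.0469

Derivation:
Step 0: x=[7.0000 12.0000 16.0000 21.0000] v=[0.0000 0.0000 1.0000 0.0000]
Step 1: x=[6.7500 11.7500 16.5000 21.0000] v=[-1.0000 -1.0000 2.0000 0.0000]
Step 2: x=[6.2813 11.4375 16.9375 21.1250] v=[-1.8750 -1.2500 1.7500 0.5000]
Step 3: x=[5.6719 11.2110 17.0469 21.4531] v=[-2.4376 -0.9062 0.4375 1.3125]
Step 4: x=[5.0459 11.0587 16.7989 21.9297] v=[-2.5040 -0.6094 -0.9922 1.9063]
Max displacement = 2.0469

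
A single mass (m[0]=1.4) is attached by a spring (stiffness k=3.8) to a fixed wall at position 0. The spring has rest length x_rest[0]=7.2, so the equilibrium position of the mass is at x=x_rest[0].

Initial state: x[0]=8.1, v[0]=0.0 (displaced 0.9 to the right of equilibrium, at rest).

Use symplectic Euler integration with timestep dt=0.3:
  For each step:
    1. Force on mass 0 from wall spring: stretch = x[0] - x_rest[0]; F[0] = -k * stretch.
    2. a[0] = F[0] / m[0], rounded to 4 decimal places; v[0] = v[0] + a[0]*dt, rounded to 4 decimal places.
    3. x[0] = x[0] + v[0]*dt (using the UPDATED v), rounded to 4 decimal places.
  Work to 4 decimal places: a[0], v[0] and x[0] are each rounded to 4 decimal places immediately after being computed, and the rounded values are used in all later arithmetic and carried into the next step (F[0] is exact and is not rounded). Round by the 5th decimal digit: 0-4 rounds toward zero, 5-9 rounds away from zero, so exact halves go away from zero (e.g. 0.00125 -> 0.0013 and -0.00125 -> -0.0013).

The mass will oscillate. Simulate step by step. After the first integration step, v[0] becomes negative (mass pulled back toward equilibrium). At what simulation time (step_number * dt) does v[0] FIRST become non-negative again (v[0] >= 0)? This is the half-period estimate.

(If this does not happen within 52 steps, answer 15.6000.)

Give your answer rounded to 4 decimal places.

Step 0: x=[8.1000] v=[0.0000]
Step 1: x=[7.8801] v=[-0.7329]
Step 2: x=[7.4941] v=[-1.2867]
Step 3: x=[7.0362] v=[-1.5262]
Step 4: x=[6.6184] v=[-1.3928]
Step 5: x=[6.3426] v=[-0.9192]
Step 6: x=[6.2763] v=[-0.2210]
Step 7: x=[6.4357] v=[0.5312]
First v>=0 after going negative at step 7, time=2.1000

Answer: 2.1000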